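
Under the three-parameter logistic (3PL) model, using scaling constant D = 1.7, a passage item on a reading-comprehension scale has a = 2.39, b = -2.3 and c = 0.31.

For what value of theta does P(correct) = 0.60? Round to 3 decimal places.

-2.379

P(theta) = c + (1 − c) · 1 / (1 + exp(−D·a(theta − b)))
Remove guessing floor: (0.60 − 0.31)/(1 − 0.31) = 0.4203
logit = ln(0.4203/0.5797) = -0.3216
theta = b + logit/(1.7·a) = -2.3 + (-0.3216)/4.0630 = -2.3791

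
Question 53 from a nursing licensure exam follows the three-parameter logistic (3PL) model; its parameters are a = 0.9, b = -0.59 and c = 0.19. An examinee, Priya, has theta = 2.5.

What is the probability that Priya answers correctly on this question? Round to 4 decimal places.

0.9527

P(theta) = c + (1 − c) · 1 / (1 + exp(−a(theta − b)))
Exponent: 0.9 × (2.5 − (-0.59)) = 2.7810
1/(1 + e^{-2.7810}) = 0.9416
P = 0.19 + 0.81 × 0.9416 = 0.9527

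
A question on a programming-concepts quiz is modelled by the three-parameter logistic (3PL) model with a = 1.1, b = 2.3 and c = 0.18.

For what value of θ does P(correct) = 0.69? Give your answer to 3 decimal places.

2.753

P(θ) = c + (1 − c) · 1 / (1 + exp(−a(θ − b)))
Remove guessing floor: (0.69 − 0.18)/(1 − 0.18) = 0.6220
logit = ln(0.6220/0.3780) = 0.4978
θ = b + logit/(a) = 2.3 + 0.4978/1.1000 = 2.7526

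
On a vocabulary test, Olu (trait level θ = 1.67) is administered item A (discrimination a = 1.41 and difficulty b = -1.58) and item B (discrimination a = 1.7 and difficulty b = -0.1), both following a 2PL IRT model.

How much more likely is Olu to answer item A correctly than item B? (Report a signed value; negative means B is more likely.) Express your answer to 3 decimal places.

P(θ) = 1 / (1 + exp(−a(θ − b)))
P_A = 0.9899
P_B = 0.9530
P_A − P_B = 0.0369

0.037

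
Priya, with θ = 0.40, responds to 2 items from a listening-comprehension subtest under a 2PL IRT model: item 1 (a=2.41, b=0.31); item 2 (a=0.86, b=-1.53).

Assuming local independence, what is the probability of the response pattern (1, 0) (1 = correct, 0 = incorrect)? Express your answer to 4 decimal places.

0.0885

P(θ) = 1 / (1 + exp(−a(θ − b)))
P_1 = 1/(1+e^{-0.2169}) = 0.5540
P_2 = 1/(1+e^{-1.6598}) = 0.8402
L = P_1 × (1−P_2) = 0.5540 × 0.1598 = 0.08853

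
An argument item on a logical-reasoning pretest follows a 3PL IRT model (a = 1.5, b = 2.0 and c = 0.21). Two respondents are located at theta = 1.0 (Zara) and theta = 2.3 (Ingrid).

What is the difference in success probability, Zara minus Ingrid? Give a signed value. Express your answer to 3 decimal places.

P(theta) = c + (1 − c) · 1 / (1 + exp(−a(theta − b)))
P(Zara) = 0.3541  [exponent -1.5000]
P(Ingrid) = 0.6924  [exponent 0.4500]
Difference = 0.3541 − 0.6924 = -0.3383

-0.338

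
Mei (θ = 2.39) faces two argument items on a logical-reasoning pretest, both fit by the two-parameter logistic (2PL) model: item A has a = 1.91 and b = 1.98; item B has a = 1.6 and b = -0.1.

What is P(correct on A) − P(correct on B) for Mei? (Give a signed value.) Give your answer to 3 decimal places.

P(θ) = 1 / (1 + exp(−a(θ − b)))
P_A = 0.6863
P_B = 0.9817
P_A − P_B = -0.2954

-0.295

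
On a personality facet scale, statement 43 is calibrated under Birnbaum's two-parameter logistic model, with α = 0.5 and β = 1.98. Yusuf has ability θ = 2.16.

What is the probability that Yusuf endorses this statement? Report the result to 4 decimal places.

P(θ) = 1 / (1 + exp(−α(θ − β)))
Exponent: 0.5 × (2.16 − 1.98) = 0.0900
1/(1 + e^{-0.0900}) = 0.5225

0.5225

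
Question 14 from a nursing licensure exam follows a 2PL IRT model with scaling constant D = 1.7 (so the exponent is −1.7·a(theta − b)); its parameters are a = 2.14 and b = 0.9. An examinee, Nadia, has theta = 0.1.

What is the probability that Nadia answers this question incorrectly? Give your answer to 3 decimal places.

0.948

P(theta) = 1 / (1 + exp(−D·a(theta − b)))
Exponent: 1.7 × 2.14 × (0.1 − 0.9) = -2.9104
1/(1 + e^{2.9104}) = 0.0516
P = 0.0516
P(incorrect) = 1 − 0.0516 = 0.9484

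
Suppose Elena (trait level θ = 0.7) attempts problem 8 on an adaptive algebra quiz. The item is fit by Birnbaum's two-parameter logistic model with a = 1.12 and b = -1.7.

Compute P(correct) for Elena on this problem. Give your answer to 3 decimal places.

P(θ) = 1 / (1 + exp(−a(θ − b)))
Exponent: 1.12 × (0.7 − (-1.7)) = 2.6880
1/(1 + e^{-2.6880}) = 0.9363

0.936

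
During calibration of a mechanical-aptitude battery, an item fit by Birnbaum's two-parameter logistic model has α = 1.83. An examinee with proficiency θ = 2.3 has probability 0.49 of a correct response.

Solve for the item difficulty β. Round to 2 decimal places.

P(θ) = 1 / (1 + exp(−α(θ − β)))
logit(0.49) = ln(0.49/0.51) = -0.0400
β = θ − logit/(α) = 2.3 − (-0.0400)/1.8300 = 2.3219

2.32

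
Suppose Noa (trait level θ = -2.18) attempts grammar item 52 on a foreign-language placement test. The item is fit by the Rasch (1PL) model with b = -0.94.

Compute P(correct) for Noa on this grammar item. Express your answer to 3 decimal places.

0.224

P(θ) = 1 / (1 + exp(−(θ − b)))
Exponent: (-2.18 − (-0.94)) = -1.2400
1/(1 + e^{1.2400}) = 0.2244
P = 0.2244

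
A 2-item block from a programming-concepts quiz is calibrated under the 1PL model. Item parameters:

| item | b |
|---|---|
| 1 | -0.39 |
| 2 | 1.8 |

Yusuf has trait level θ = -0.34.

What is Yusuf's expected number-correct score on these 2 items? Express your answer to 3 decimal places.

P(θ) = 1 / (1 + exp(−(θ − b)))
P_1 = 1/(1+e^{-0.0500}) = 0.5125
P_2 = 1/(1+e^{2.1400}) = 0.1053
E[score] = 0.5125 + 0.1053 = 0.6178

0.618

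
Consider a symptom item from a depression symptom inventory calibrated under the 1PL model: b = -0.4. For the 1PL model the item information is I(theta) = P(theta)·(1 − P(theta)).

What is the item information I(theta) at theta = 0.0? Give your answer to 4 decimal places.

P = 1/(1+e^{-0.4000}) = 0.5987
P(1−P) = 0.5987 × 0.4013 = 0.2403
I = P(1−P) = 0.24026

0.2403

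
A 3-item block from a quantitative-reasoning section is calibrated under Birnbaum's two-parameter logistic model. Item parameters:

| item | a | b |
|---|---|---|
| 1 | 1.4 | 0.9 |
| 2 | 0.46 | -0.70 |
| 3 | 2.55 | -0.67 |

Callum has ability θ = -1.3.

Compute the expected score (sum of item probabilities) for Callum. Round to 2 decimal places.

P(θ) = 1 / (1 + exp(−a(θ − b)))
P_1 = 1/(1+e^{3.0800}) = 0.0439
P_2 = 1/(1+e^{0.2760}) = 0.4314
P_3 = 1/(1+e^{1.6065}) = 0.1671
E[score] = 0.0439 + 0.4314 + 0.1671 = 0.6424

0.64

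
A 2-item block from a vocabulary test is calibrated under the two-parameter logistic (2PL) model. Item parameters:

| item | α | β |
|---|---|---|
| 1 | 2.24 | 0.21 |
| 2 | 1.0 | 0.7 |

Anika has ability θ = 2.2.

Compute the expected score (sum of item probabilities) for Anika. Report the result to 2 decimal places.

1.81

P(θ) = 1 / (1 + exp(−α(θ − β)))
P_1 = 1/(1+e^{-4.4576}) = 0.9885
P_2 = 1/(1+e^{-1.5000}) = 0.8176
E[score] = 0.9885 + 0.8176 = 1.8061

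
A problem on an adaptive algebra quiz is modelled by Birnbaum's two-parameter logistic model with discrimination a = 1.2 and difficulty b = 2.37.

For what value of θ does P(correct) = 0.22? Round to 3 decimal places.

P(θ) = 1 / (1 + exp(−a(θ − b)))
logit = ln(0.2200/0.7800) = -1.2657
θ = b + logit/(a) = 2.37 + (-1.2657)/1.2000 = 1.3153

1.315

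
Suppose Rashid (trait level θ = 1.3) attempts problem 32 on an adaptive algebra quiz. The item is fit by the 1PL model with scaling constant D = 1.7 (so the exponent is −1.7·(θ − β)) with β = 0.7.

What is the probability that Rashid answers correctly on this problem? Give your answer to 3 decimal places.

P(θ) = 1 / (1 + exp(−D·(θ − β)))
Exponent: 1.7 × (1.3 − 0.7) = 1.0200
1/(1 + e^{-1.0200}) = 0.7350
P = 0.7350

0.735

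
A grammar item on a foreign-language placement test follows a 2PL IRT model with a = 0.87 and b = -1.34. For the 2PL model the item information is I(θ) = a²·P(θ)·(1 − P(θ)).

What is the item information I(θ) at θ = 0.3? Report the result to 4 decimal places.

P = 1/(1+e^{-1.4268}) = 0.8064
P(1−P) = 0.8064 × 0.1936 = 0.1561
I = a² × P(1−P) = 0.87² × 0.1561 = 0.11817

0.1182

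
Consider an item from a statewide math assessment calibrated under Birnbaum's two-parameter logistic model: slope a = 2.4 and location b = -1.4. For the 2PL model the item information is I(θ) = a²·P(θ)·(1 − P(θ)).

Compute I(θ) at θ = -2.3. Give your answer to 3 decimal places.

0.534

P = 1/(1+e^{2.1600}) = 0.1034
P(1−P) = 0.1034 × 0.8966 = 0.0927
I = a² × P(1−P) = 2.4² × 0.0927 = 0.53400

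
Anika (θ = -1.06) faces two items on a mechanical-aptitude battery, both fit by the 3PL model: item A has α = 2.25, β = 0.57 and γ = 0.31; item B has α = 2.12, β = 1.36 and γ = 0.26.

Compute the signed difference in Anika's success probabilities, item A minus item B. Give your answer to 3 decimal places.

0.063

P(θ) = γ + (1 − γ) · 1 / (1 + exp(−α(θ − β)))
P_A = 0.3272
P_B = 0.2644
P_A − P_B = 0.0628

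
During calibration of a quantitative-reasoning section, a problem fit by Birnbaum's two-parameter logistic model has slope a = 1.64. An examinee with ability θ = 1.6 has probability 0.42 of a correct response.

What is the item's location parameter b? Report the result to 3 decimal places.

1.797

P(θ) = 1 / (1 + exp(−a(θ − b)))
logit(0.42) = ln(0.42/0.58) = -0.3228
b = θ − logit/(a) = 1.6 − (-0.3228)/1.6400 = 1.7968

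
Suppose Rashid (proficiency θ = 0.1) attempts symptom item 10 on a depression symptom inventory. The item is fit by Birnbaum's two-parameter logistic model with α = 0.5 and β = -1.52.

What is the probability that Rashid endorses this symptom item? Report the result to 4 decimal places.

P(θ) = 1 / (1 + exp(−α(θ − β)))
Exponent: 0.5 × (0.1 − (-1.52)) = 0.8100
1/(1 + e^{-0.8100}) = 0.6921

0.6921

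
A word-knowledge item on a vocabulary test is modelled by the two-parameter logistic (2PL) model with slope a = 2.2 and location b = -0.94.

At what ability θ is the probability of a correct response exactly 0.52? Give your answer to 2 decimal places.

-0.90

P(θ) = 1 / (1 + exp(−a(θ − b)))
logit = ln(0.5200/0.4800) = 0.0800
θ = b + logit/(a) = -0.94 + 0.0800/2.2000 = -0.9036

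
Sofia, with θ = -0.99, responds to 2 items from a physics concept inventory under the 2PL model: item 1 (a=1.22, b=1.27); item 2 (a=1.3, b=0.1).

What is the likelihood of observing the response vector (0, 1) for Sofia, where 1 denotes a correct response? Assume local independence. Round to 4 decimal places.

P(θ) = 1 / (1 + exp(−a(θ − b)))
P_1 = 1/(1+e^{2.7572}) = 0.0597
P_2 = 1/(1+e^{1.4170}) = 0.1951
L = (1−P_1) × P_2 = 0.9403 × 0.1951 = 0.18349

0.1835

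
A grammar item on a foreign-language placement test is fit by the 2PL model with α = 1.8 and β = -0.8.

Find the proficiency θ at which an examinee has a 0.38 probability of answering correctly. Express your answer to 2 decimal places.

-1.07

P(θ) = 1 / (1 + exp(−α(θ − β)))
logit = ln(0.3800/0.6200) = -0.4895
θ = β + logit/(α) = -0.8 + (-0.4895)/1.8000 = -1.0720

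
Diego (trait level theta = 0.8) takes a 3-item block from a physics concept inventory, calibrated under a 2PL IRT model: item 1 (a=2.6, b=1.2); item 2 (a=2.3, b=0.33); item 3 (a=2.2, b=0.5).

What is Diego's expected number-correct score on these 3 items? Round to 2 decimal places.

P(theta) = 1 / (1 + exp(−a(theta − b)))
P_1 = 1/(1+e^{1.0400}) = 0.2611
P_2 = 1/(1+e^{-1.0810}) = 0.7467
P_3 = 1/(1+e^{-0.6600}) = 0.6593
E[score] = 0.2611 + 0.7467 + 0.6593 = 1.6671

1.67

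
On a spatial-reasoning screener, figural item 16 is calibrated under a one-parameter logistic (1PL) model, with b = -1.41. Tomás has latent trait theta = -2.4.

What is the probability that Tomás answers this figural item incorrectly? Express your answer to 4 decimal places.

0.7291

P(theta) = 1 / (1 + exp(−(theta − b)))
Exponent: (-2.4 − (-1.41)) = -0.9900
1/(1 + e^{0.9900}) = 0.2709
P = 0.2709
P(incorrect) = 1 − 0.2709 = 0.7291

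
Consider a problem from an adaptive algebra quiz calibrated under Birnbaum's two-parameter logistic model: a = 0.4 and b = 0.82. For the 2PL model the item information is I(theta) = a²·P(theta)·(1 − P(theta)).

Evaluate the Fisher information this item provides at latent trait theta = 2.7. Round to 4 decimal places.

0.0348

P = 1/(1+e^{-0.7520}) = 0.6796
P(1−P) = 0.6796 × 0.3204 = 0.2177
I = a² × P(1−P) = 0.4² × 0.2177 = 0.03484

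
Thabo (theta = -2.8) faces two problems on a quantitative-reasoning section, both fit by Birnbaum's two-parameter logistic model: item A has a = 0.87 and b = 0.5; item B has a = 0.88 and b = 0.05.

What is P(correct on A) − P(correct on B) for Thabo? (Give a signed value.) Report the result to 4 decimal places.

P(theta) = 1 / (1 + exp(−a(theta − b)))
P_A = 0.0536
P_B = 0.0753
P_A − P_B = -0.0217

-0.0217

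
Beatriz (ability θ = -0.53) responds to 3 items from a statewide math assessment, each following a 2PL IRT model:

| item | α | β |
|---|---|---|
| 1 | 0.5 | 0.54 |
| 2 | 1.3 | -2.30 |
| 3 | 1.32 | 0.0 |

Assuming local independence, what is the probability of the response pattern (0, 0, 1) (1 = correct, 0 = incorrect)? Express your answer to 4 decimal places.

P(θ) = 1 / (1 + exp(−α(θ − β)))
P_1 = 1/(1+e^{0.5350}) = 0.3694
P_2 = 1/(1+e^{-2.3010}) = 0.9090
P_3 = 1/(1+e^{0.6996}) = 0.3319
L = (1−P_1) × (1−P_2) × P_3 = 0.6306 × 0.0910 × 0.3319 = 0.01906

0.0191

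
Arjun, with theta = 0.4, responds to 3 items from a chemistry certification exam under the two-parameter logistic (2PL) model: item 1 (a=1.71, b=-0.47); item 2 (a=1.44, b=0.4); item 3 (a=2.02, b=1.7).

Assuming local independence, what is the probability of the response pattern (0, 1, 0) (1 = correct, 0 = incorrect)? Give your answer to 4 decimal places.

P(theta) = 1 / (1 + exp(−a(theta − b)))
P_1 = 1/(1+e^{-1.4877}) = 0.8157
P_2 = 1/(1+e^{0.0000}) = 0.5000
P_3 = 1/(1+e^{2.6260}) = 0.0675
L = (1−P_1) × P_2 × (1−P_3) = 0.1843 × 0.5000 × 0.9325 = 0.08592

0.0859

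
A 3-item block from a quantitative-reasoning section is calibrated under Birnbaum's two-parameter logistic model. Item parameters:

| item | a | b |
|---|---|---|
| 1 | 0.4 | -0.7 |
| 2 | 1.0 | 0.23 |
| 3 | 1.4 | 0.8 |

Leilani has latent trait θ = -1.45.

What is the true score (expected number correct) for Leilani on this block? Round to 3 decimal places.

P(θ) = 1 / (1 + exp(−a(θ − b)))
P_1 = 1/(1+e^{0.3000}) = 0.4256
P_2 = 1/(1+e^{1.6800}) = 0.1571
P_3 = 1/(1+e^{3.1500}) = 0.0411
E[score] = 0.4256 + 0.1571 + 0.0411 = 0.6237

0.624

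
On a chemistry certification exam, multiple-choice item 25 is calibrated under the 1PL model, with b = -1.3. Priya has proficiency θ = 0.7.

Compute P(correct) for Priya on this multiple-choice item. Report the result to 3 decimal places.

P(θ) = 1 / (1 + exp(−(θ − b)))
Exponent: (0.7 − (-1.3)) = 2.0000
1/(1 + e^{-2.0000}) = 0.8808
P = 0.8808

0.881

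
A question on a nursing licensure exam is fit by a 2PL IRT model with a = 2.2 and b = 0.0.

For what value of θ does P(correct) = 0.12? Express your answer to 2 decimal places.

-0.91

P(θ) = 1 / (1 + exp(−a(θ − b)))
logit = ln(0.1200/0.8800) = -1.9924
θ = b + logit/(a) = 0.0 + (-1.9924)/2.2000 = -0.9057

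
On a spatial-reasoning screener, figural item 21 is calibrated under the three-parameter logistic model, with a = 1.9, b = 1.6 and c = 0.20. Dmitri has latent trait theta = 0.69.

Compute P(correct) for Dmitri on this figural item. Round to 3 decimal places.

P(theta) = c + (1 − c) · 1 / (1 + exp(−a(theta − b)))
Exponent: 1.9 × (0.69 − 1.6) = -1.7290
1/(1 + e^{1.7290}) = 0.1507
P = 0.20 + 0.80 × 0.1507 = 0.3206

0.321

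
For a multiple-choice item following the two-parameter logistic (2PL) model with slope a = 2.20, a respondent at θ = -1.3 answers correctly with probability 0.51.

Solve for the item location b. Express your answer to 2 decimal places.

-1.32

P(θ) = 1 / (1 + exp(−a(θ − b)))
logit(0.51) = ln(0.51/0.49) = 0.0400
b = θ − logit/(a) = -1.3 − 0.0400/2.2000 = -1.3182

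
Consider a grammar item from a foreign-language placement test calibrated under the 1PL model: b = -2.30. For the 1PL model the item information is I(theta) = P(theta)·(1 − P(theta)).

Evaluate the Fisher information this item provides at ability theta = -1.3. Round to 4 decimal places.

0.1966

P = 1/(1+e^{-1.0000}) = 0.7311
P(1−P) = 0.7311 × 0.2689 = 0.1966
I = P(1−P) = 0.19661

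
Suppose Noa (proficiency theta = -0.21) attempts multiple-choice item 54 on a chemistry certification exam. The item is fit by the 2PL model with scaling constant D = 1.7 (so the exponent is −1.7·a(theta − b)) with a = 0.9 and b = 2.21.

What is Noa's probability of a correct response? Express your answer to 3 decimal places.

0.024

P(theta) = 1 / (1 + exp(−D·a(theta − b)))
Exponent: 1.7 × 0.9 × (-0.21 − 2.21) = -3.7026
1/(1 + e^{3.7026}) = 0.0241
P = 0.0241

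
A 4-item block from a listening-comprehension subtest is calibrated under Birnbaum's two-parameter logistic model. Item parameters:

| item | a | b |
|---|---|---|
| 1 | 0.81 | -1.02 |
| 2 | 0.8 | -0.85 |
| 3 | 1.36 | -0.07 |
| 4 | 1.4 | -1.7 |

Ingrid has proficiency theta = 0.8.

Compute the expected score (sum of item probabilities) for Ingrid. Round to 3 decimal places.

3.339

P(theta) = 1 / (1 + exp(−a(theta − b)))
P_1 = 1/(1+e^{-1.4742}) = 0.8137
P_2 = 1/(1+e^{-1.3200}) = 0.7892
P_3 = 1/(1+e^{-1.1832}) = 0.7655
P_4 = 1/(1+e^{-3.5000}) = 0.9707
E[score] = 0.8137 + 0.7892 + 0.7655 + 0.9707 = 3.3391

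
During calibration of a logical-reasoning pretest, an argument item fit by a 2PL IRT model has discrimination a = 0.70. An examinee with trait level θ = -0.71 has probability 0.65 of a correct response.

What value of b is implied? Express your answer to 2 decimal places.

-1.59

P(θ) = 1 / (1 + exp(−a(θ − b)))
logit(0.65) = ln(0.65/0.35) = 0.6190
b = θ − logit/(a) = -0.71 − 0.6190/0.7000 = -1.5943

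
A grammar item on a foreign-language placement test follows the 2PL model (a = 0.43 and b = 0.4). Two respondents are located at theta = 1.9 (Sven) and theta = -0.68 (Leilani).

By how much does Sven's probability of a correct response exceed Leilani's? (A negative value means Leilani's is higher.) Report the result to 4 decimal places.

0.2699

P(theta) = 1 / (1 + exp(−a(theta − b)))
P(Sven) = 0.6559  [exponent 0.6450]
P(Leilani) = 0.3859  [exponent -0.4644]
Difference = 0.6559 − 0.3859 = 0.2699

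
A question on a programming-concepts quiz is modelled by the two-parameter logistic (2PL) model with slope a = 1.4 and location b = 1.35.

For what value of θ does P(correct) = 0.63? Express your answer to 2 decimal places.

P(θ) = 1 / (1 + exp(−a(θ − b)))
logit = ln(0.6300/0.3700) = 0.5322
θ = b + logit/(a) = 1.35 + 0.5322/1.4000 = 1.7302

1.73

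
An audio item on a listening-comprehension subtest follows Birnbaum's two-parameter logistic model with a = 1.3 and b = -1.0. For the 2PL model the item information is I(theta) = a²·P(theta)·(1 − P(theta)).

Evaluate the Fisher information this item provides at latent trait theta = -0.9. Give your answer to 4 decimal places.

0.4207

P = 1/(1+e^{-0.1300}) = 0.5325
P(1−P) = 0.5325 × 0.4675 = 0.2489
I = a² × P(1−P) = 1.3² × 0.2489 = 0.42072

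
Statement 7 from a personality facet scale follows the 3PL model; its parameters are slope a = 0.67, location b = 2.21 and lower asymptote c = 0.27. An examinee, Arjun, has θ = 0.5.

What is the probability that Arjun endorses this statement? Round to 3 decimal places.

P(θ) = c + (1 − c) · 1 / (1 + exp(−a(θ − b)))
Exponent: 0.67 × (0.5 − 2.21) = -1.1457
1/(1 + e^{1.1457}) = 0.2413
P = 0.27 + 0.73 × 0.2413 = 0.4461

0.446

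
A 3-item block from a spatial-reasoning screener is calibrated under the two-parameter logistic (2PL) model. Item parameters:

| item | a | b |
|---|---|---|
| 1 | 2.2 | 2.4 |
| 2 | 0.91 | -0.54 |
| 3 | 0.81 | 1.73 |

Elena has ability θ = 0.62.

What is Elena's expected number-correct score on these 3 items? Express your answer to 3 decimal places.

P(θ) = 1 / (1 + exp(−a(θ − b)))
P_1 = 1/(1+e^{3.9160}) = 0.0195
P_2 = 1/(1+e^{-1.0556}) = 0.7418
P_3 = 1/(1+e^{0.8991}) = 0.2892
E[score] = 0.0195 + 0.7418 + 0.2892 = 1.0506

1.051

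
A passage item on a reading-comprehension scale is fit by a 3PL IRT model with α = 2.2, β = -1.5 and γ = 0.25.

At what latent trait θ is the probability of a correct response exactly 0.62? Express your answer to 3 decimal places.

-1.512

P(θ) = γ + (1 − γ) · 1 / (1 + exp(−α(θ − β)))
Remove guessing floor: (0.62 − 0.25)/(1 − 0.25) = 0.4933
logit = ln(0.4933/0.5067) = -0.0267
θ = β + logit/(α) = -1.5 + (-0.0267)/2.2000 = -1.5121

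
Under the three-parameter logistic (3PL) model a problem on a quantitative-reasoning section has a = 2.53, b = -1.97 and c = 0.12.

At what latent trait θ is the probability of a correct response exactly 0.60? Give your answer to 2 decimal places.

P(θ) = c + (1 − c) · 1 / (1 + exp(−a(θ − b)))
Remove guessing floor: (0.60 − 0.12)/(1 − 0.12) = 0.5455
logit = ln(0.5455/0.4545) = 0.1823
θ = b + logit/(a) = -1.97 + 0.1823/2.5300 = -1.8979

-1.90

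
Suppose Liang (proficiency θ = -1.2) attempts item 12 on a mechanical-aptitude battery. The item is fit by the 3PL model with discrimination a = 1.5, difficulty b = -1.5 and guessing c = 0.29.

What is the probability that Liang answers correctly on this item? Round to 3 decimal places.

0.724

P(θ) = c + (1 − c) · 1 / (1 + exp(−a(θ − b)))
Exponent: 1.5 × (-1.2 − (-1.5)) = 0.4500
1/(1 + e^{-0.4500}) = 0.6106
P = 0.29 + 0.71 × 0.6106 = 0.7236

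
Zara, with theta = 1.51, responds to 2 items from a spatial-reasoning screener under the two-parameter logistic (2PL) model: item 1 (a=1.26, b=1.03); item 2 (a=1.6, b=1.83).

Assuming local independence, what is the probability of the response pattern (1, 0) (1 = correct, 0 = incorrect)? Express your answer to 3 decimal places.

0.404

P(theta) = 1 / (1 + exp(−a(theta − b)))
P_1 = 1/(1+e^{-0.6048}) = 0.6468
P_2 = 1/(1+e^{0.5120}) = 0.3747
L = P_1 × (1−P_2) = 0.6468 × 0.6253 = 0.40440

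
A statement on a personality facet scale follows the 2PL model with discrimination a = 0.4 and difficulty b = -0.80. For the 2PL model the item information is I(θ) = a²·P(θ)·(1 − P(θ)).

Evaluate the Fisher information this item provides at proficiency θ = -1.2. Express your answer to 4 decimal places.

0.0397

P = 1/(1+e^{0.1600}) = 0.4601
P(1−P) = 0.4601 × 0.5399 = 0.2484
I = a² × P(1−P) = 0.4² × 0.2484 = 0.03975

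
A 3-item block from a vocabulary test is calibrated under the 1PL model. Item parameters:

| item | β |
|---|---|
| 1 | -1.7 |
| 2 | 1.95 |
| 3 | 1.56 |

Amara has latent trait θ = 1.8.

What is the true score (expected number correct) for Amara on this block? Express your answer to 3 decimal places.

1.993

P(θ) = 1 / (1 + exp(−(θ − β)))
P_1 = 1/(1+e^{-3.5000}) = 0.9707
P_2 = 1/(1+e^{0.1500}) = 0.4626
P_3 = 1/(1+e^{-0.2400}) = 0.5597
E[score] = 0.9707 + 0.4626 + 0.5597 = 1.9930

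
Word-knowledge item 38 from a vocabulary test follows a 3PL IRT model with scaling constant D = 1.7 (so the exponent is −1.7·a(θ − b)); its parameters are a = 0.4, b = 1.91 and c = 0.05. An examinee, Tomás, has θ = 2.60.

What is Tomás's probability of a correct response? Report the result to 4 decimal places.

P(θ) = c + (1 − c) · 1 / (1 + exp(−D·a(θ − b)))
Exponent: 1.7 × 0.4 × (2.60 − 1.91) = 0.4692
1/(1 + e^{-0.4692}) = 0.6152
P = 0.05 + 0.95 × 0.6152 = 0.6344

0.6344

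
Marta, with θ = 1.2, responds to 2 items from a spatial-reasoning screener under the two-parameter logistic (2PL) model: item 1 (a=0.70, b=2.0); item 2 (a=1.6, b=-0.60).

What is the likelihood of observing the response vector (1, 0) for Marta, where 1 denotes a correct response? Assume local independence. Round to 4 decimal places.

0.0193

P(θ) = 1 / (1 + exp(−a(θ − b)))
P_1 = 1/(1+e^{0.5600}) = 0.3635
P_2 = 1/(1+e^{-2.8800}) = 0.9468
L = P_1 × (1−P_2) = 0.3635 × 0.0532 = 0.01932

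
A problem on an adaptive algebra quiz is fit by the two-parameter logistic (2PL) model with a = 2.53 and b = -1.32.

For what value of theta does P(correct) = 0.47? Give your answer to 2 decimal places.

-1.37

P(theta) = 1 / (1 + exp(−a(theta − b)))
logit = ln(0.4700/0.5300) = -0.1201
theta = b + logit/(a) = -1.32 + (-0.1201)/2.5300 = -1.3675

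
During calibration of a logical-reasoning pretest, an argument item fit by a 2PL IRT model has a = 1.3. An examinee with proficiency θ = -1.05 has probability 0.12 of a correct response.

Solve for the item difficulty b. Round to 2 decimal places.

0.48

P(θ) = 1 / (1 + exp(−a(θ − b)))
logit(0.12) = ln(0.12/0.88) = -1.9924
b = θ − logit/(a) = -1.05 − (-1.9924)/1.3000 = 0.4826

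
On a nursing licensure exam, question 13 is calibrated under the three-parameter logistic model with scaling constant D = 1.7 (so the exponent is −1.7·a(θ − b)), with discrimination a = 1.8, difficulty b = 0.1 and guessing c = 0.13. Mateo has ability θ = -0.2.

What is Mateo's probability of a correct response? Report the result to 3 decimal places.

0.378

P(θ) = c + (1 − c) · 1 / (1 + exp(−D·a(θ − b)))
Exponent: 1.7 × 1.8 × (-0.2 − 0.1) = -0.9180
1/(1 + e^{0.9180}) = 0.2854
P = 0.13 + 0.87 × 0.2854 = 0.3783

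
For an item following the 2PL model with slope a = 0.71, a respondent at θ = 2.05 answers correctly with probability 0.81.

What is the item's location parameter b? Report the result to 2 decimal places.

P(θ) = 1 / (1 + exp(−a(θ − b)))
logit(0.81) = ln(0.81/0.19) = 1.4500
b = θ − logit/(a) = 2.05 − 1.4500/0.7100 = 0.0077

0.01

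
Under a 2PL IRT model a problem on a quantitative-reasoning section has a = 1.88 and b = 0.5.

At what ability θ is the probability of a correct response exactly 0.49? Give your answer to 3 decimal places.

0.479

P(θ) = 1 / (1 + exp(−a(θ − b)))
logit = ln(0.4900/0.5100) = -0.0400
θ = b + logit/(a) = 0.5 + (-0.0400)/1.8800 = 0.4787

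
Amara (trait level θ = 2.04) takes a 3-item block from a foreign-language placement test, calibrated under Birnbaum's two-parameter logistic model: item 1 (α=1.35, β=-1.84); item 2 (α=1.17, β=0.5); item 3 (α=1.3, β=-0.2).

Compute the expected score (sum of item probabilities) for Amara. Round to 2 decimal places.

2.80

P(θ) = 1 / (1 + exp(−α(θ − β)))
P_1 = 1/(1+e^{-5.2380}) = 0.9947
P_2 = 1/(1+e^{-1.8018}) = 0.8584
P_3 = 1/(1+e^{-2.9120}) = 0.9484
E[score] = 0.9947 + 0.8584 + 0.9484 = 2.8015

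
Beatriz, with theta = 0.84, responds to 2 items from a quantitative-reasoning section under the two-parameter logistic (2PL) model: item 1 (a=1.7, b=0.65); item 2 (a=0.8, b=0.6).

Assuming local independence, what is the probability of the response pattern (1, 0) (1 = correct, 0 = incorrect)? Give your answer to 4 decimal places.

P(theta) = 1 / (1 + exp(−a(theta − b)))
P_1 = 1/(1+e^{-0.3230}) = 0.5801
P_2 = 1/(1+e^{-0.1920}) = 0.5479
L = P_1 × (1−P_2) = 0.5801 × 0.4521 = 0.26227

0.2623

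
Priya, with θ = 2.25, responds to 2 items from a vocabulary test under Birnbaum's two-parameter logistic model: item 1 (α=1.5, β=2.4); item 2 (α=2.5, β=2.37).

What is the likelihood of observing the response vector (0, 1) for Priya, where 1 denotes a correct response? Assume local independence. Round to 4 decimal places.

0.2366

P(θ) = 1 / (1 + exp(−α(θ − β)))
P_1 = 1/(1+e^{0.2250}) = 0.4440
P_2 = 1/(1+e^{0.3000}) = 0.4256
L = (1−P_1) × P_2 = 0.5560 × 0.4256 = 0.23662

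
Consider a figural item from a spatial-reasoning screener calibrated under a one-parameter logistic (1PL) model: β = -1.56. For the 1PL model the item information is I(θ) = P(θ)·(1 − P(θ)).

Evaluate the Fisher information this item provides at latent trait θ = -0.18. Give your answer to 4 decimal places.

P = 1/(1+e^{-1.3800}) = 0.7990
P(1−P) = 0.7990 × 0.2010 = 0.1606
I = P(1−P) = 0.16060

0.1606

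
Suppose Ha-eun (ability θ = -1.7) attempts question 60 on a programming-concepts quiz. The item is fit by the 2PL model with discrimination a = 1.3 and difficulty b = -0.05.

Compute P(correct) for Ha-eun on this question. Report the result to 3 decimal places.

0.105

P(θ) = 1 / (1 + exp(−a(θ − b)))
Exponent: 1.3 × (-1.7 − (-0.05)) = -2.1450
1/(1 + e^{2.1450}) = 0.1048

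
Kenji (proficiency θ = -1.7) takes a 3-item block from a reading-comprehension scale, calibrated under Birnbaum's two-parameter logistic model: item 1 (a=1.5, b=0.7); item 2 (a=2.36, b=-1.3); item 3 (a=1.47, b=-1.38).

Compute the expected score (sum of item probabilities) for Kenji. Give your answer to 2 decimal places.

0.69

P(θ) = 1 / (1 + exp(−a(θ − b)))
P_1 = 1/(1+e^{3.6000}) = 0.0266
P_2 = 1/(1+e^{0.9440}) = 0.2801
P_3 = 1/(1+e^{0.4704}) = 0.3845
E[score] = 0.0266 + 0.2801 + 0.3845 = 0.6912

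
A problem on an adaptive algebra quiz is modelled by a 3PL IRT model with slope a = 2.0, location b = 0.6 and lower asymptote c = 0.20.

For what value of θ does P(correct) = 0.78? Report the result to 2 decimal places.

1.08

P(θ) = c + (1 − c) · 1 / (1 + exp(−a(θ − b)))
Remove guessing floor: (0.78 − 0.20)/(1 − 0.20) = 0.7250
logit = ln(0.7250/0.2750) = 0.9694
θ = b + logit/(a) = 0.6 + 0.9694/2.0000 = 1.0847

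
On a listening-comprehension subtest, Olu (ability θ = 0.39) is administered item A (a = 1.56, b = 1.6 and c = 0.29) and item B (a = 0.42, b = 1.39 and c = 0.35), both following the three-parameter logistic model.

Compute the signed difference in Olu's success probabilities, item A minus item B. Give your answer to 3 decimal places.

P(θ) = c + (1 − c) · 1 / (1 + exp(−a(θ − b)))
P_A = 0.3834
P_B = 0.6077
P_A − P_B = -0.2244

-0.224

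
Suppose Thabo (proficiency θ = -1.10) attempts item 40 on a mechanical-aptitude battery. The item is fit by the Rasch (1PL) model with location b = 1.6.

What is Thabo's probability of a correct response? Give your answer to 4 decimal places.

0.0630

P(θ) = 1 / (1 + exp(−(θ − b)))
Exponent: (-1.10 − 1.6) = -2.7000
1/(1 + e^{2.7000}) = 0.0630
P = 0.0630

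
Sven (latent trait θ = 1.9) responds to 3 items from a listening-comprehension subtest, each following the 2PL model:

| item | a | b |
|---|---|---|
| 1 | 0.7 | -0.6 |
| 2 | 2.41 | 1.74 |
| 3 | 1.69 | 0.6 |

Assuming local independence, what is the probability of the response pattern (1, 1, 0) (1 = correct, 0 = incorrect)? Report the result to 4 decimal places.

0.0507

P(θ) = 1 / (1 + exp(−a(θ − b)))
P_1 = 1/(1+e^{-1.7500}) = 0.8520
P_2 = 1/(1+e^{-0.3856}) = 0.5952
P_3 = 1/(1+e^{-2.1970}) = 0.9000
L = P_1 × P_2 × (1−P_3) = 0.8520 × 0.5952 × 0.1000 = 0.05072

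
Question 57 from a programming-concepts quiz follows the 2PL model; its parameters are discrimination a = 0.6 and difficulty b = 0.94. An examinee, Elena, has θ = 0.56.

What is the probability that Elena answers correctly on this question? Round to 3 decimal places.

0.443

P(θ) = 1 / (1 + exp(−a(θ − b)))
Exponent: 0.6 × (0.56 − 0.94) = -0.2280
1/(1 + e^{0.2280}) = 0.4432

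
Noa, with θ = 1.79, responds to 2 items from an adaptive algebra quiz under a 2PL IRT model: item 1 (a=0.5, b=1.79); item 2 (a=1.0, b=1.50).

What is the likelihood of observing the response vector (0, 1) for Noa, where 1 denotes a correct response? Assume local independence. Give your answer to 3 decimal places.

P(θ) = 1 / (1 + exp(−a(θ − b)))
P_1 = 1/(1+e^{0.0000}) = 0.5000
P_2 = 1/(1+e^{-0.2900}) = 0.5720
L = (1−P_1) × P_2 = 0.5000 × 0.5720 = 0.28600

0.286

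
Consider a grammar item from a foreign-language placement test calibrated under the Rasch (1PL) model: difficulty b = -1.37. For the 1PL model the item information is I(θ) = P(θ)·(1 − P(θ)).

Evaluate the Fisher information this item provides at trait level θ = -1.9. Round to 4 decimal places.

0.2332

P = 1/(1+e^{0.5300}) = 0.3705
P(1−P) = 0.3705 × 0.6295 = 0.2332
I = P(1−P) = 0.23323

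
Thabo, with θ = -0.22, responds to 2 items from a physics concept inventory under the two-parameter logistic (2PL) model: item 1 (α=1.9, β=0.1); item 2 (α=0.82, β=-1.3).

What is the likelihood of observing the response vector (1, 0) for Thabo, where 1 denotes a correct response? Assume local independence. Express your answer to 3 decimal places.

0.103

P(θ) = 1 / (1 + exp(−α(θ − β)))
P_1 = 1/(1+e^{0.6080}) = 0.3525
P_2 = 1/(1+e^{-0.8856}) = 0.7080
L = P_1 × (1−P_2) = 0.3525 × 0.2920 = 0.10294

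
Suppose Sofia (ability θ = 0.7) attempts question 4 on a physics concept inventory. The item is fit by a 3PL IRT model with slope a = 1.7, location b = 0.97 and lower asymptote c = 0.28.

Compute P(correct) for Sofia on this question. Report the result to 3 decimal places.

P(θ) = c + (1 − c) · 1 / (1 + exp(−a(θ − b)))
Exponent: 1.7 × (0.7 − 0.97) = -0.4590
1/(1 + e^{0.4590}) = 0.3872
P = 0.28 + 0.72 × 0.3872 = 0.5588

0.559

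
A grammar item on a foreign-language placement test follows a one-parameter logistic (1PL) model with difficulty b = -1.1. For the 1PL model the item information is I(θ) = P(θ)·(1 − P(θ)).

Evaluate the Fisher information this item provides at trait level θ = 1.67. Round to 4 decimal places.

0.0555

P = 1/(1+e^{-2.7700}) = 0.9410
P(1−P) = 0.9410 × 0.0590 = 0.0555
I = P(1−P) = 0.05549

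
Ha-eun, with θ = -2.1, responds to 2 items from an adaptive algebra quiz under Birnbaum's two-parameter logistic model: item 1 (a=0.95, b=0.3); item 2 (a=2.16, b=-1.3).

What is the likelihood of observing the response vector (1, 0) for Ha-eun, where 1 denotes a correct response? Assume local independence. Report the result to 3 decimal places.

P(θ) = 1 / (1 + exp(−a(θ − b)))
P_1 = 1/(1+e^{2.2800}) = 0.0928
P_2 = 1/(1+e^{1.7280}) = 0.1508
L = P_1 × (1−P_2) = 0.0928 × 0.8492 = 0.07880

0.079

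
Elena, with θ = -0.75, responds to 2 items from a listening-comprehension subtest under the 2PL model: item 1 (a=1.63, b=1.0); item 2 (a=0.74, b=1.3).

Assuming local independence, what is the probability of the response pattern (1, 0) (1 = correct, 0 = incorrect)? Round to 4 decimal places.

0.0447

P(θ) = 1 / (1 + exp(−a(θ − b)))
P_1 = 1/(1+e^{2.8525}) = 0.0546
P_2 = 1/(1+e^{1.5170}) = 0.1799
L = P_1 × (1−P_2) = 0.0546 × 0.8201 = 0.04474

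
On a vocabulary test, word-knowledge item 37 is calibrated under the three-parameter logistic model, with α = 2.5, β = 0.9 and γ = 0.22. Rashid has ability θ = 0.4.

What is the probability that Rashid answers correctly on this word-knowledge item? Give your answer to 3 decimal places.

0.394

P(θ) = γ + (1 − γ) · 1 / (1 + exp(−α(θ − β)))
Exponent: 2.5 × (0.4 − 0.9) = -1.2500
1/(1 + e^{1.2500}) = 0.2227
P = 0.22 + 0.78 × 0.2227 = 0.3937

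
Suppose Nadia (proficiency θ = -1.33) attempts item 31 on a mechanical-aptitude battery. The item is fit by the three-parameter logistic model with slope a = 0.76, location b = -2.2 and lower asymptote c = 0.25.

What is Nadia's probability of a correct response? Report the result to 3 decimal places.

0.745

P(θ) = c + (1 − c) · 1 / (1 + exp(−a(θ − b)))
Exponent: 0.76 × (-1.33 − (-2.2)) = 0.6612
1/(1 + e^{-0.6612}) = 0.6595
P = 0.25 + 0.75 × 0.6595 = 0.7446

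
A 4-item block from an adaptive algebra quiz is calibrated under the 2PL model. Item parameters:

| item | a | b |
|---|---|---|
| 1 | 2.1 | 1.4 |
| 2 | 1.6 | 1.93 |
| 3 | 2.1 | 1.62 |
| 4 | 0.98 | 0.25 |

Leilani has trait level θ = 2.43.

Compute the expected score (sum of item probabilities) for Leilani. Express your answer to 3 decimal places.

P(θ) = 1 / (1 + exp(−a(θ − b)))
P_1 = 1/(1+e^{-2.1630}) = 0.8969
P_2 = 1/(1+e^{-0.8000}) = 0.6900
P_3 = 1/(1+e^{-1.7010}) = 0.8457
P_4 = 1/(1+e^{-2.1364}) = 0.8944
E[score] = 0.8969 + 0.6900 + 0.8457 + 0.8944 = 3.3269

3.327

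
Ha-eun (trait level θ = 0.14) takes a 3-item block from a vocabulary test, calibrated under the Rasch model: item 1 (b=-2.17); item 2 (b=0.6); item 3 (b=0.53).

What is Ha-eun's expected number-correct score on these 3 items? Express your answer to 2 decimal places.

P(θ) = 1 / (1 + exp(−(θ − b)))
P_1 = 1/(1+e^{-2.3100}) = 0.9097
P_2 = 1/(1+e^{0.4600}) = 0.3870
P_3 = 1/(1+e^{0.3900}) = 0.4037
E[score] = 0.9097 + 0.3870 + 0.4037 = 1.7004

1.70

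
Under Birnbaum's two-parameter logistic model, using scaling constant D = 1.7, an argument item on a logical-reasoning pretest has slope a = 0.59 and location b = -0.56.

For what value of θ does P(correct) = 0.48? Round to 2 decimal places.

-0.64

P(θ) = 1 / (1 + exp(−D·a(θ − b)))
logit = ln(0.4800/0.5200) = -0.0800
θ = b + logit/(1.7·a) = -0.56 + (-0.0800)/1.0030 = -0.6398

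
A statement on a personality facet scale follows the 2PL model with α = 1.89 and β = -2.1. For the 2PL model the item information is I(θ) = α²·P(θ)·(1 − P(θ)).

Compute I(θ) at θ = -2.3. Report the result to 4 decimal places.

0.8619

P = 1/(1+e^{0.3780}) = 0.4066
P(1−P) = 0.4066 × 0.5934 = 0.2413
I = α² × P(1−P) = 1.89² × 0.2413 = 0.86187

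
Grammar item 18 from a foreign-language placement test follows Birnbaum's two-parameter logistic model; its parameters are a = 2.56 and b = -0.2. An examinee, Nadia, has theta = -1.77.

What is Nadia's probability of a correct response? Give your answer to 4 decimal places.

P(theta) = 1 / (1 + exp(−a(theta − b)))
Exponent: 2.56 × (-1.77 − (-0.2)) = -4.0192
1/(1 + e^{4.0192}) = 0.0177

0.0177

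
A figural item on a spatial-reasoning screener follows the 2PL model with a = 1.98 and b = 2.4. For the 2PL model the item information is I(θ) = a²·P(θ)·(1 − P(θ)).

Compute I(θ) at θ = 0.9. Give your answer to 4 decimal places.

P = 1/(1+e^{2.9700}) = 0.0488
P(1−P) = 0.0488 × 0.9512 = 0.0464
I = a² × P(1−P) = 1.98² × 0.0464 = 0.18198

0.1820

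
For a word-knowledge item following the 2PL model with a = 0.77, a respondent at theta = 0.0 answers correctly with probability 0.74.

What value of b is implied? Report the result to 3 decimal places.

P(theta) = 1 / (1 + exp(−a(theta − b)))
logit(0.74) = ln(0.74/0.26) = 1.0460
b = theta − logit/(a) = 0.0 − 1.0460/0.7700 = -1.3584

-1.358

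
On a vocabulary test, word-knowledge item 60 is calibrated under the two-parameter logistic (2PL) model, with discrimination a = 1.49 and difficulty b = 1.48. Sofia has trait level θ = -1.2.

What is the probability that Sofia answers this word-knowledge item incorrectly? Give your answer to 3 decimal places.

0.982

P(θ) = 1 / (1 + exp(−a(θ − b)))
Exponent: 1.49 × (-1.2 − 1.48) = -3.9932
1/(1 + e^{3.9932}) = 0.0181
P(incorrect) = 1 − 0.0181 = 0.9819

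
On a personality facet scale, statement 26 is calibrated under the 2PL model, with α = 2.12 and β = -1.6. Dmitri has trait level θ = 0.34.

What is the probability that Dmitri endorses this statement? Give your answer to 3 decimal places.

0.984

P(θ) = 1 / (1 + exp(−α(θ − β)))
Exponent: 2.12 × (0.34 − (-1.6)) = 4.1128
1/(1 + e^{-4.1128}) = 0.9839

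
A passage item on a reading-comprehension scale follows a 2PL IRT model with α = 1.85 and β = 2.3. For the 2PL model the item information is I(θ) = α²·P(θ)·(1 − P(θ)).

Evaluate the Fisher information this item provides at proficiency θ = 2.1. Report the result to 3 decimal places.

0.827

P = 1/(1+e^{0.3700}) = 0.4085
P(1−P) = 0.4085 × 0.5915 = 0.2416
I = α² × P(1−P) = 1.85² × 0.2416 = 0.82700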